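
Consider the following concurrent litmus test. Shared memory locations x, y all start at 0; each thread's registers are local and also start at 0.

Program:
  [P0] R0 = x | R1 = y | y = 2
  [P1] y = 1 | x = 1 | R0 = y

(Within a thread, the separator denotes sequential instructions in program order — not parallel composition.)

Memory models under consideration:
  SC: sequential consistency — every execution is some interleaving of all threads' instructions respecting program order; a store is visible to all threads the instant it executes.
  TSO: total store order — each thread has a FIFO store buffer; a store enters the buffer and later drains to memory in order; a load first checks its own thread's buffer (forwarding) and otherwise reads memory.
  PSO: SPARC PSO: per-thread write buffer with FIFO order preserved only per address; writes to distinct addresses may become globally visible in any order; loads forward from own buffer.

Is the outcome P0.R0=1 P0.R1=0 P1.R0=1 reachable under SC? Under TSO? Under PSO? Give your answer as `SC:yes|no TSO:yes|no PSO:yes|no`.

SC:no TSO:no PSO:yes

outcome vector order: (P0.R0,P0.R1,P1.R0)
SC: 6 outcomes — {0/0/1 0/0/2 0/1/1 0/1/2 1/1/1 1/1/2}
TSO: 6 outcomes — {0/0/1 0/0/2 0/1/1 0/1/2 1/1/1 1/1/2}
PSO: 8 outcomes — {0/0/1 0/0/2 0/1/1 0/1/2 1/0/1 1/0/2 1/1/1 1/1/2}
target 1/0/1 ∈ {PSO}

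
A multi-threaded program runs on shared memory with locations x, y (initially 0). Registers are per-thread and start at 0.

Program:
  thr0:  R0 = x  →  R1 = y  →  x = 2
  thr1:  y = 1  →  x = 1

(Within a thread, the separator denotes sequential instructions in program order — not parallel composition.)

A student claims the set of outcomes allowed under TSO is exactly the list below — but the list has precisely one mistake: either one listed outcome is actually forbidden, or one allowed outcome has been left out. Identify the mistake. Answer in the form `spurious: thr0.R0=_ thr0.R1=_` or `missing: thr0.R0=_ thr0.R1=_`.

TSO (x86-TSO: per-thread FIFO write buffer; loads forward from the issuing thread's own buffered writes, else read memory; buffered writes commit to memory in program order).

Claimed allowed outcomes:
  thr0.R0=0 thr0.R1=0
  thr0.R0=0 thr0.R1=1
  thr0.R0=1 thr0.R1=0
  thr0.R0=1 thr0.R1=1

outcome vector order: (thr0.R0,thr0.R1)
[TSO] allowed = {0/0; 0/1; 1/1}
claimed∖TSO = {1/0}

spurious: thr0.R0=1 thr0.R1=0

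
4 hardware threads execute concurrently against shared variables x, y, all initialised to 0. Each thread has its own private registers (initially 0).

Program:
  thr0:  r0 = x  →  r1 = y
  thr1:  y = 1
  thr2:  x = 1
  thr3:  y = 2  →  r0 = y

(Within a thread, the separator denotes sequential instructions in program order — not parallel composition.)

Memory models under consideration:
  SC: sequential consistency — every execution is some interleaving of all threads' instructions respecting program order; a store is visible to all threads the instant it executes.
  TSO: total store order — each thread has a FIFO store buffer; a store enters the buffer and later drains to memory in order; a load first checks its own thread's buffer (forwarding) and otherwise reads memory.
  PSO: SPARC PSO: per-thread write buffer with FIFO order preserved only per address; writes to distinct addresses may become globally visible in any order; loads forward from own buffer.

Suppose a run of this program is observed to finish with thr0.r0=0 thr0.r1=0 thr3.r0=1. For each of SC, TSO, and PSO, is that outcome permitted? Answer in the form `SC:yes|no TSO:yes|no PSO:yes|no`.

outcome vector order: (thr0.r0,thr0.r1,thr3.r0)
SC: 12 outcomes — {<0 0 1>; <0 0 2>; <0 1 1>; <0 1 2>; <0 2 1>; <0 2 2>; <1 0 1>; <1 0 2>; <1 1 1>; <1 1 2>; <1 2 1>; <1 2 2>}
TSO: 12 outcomes — {<0 0 1>; <0 0 2>; <0 1 1>; <0 1 2>; <0 2 1>; <0 2 2>; <1 0 1>; <1 0 2>; <1 1 1>; <1 1 2>; <1 2 1>; <1 2 2>}
PSO: 12 outcomes — {<0 0 1>; <0 0 2>; <0 1 1>; <0 1 2>; <0 2 1>; <0 2 2>; <1 0 1>; <1 0 2>; <1 1 1>; <1 1 2>; <1 2 1>; <1 2 2>}
target <0 0 1> ∈ {SC,TSO,PSO}

SC:yes TSO:yes PSO:yes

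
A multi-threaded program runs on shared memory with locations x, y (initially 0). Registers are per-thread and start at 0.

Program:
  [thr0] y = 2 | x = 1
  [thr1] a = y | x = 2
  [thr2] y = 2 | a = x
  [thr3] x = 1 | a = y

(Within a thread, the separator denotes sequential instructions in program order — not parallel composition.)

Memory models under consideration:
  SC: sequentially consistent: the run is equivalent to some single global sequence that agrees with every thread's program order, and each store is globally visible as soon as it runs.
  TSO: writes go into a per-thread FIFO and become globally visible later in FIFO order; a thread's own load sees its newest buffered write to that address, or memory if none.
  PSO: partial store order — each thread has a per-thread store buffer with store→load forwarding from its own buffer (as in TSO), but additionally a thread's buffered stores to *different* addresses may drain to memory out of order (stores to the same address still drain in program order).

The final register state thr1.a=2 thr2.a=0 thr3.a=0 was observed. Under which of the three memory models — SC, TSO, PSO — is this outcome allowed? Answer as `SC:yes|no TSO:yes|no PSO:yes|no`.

SC:no TSO:yes PSO:yes

outcome vector order: (thr1.a,thr2.a,thr3.a)
under SC → 0/0/2; 0/1/0; 0/1/2; 0/2/0; 0/2/2; 2/0/2; 2/1/0; 2/1/2; 2/2/0; 2/2/2
under TSO → 0/0/0; 0/0/2; 0/1/0; 0/1/2; 0/2/0; 0/2/2; 2/0/0; 2/0/2; 2/1/0; 2/1/2; 2/2/0; 2/2/2
under PSO → 0/0/0; 0/0/2; 0/1/0; 0/1/2; 0/2/0; 0/2/2; 2/0/0; 2/0/2; 2/1/0; 2/1/2; 2/2/0; 2/2/2
target 2/0/0 ∈ {TSO,PSO}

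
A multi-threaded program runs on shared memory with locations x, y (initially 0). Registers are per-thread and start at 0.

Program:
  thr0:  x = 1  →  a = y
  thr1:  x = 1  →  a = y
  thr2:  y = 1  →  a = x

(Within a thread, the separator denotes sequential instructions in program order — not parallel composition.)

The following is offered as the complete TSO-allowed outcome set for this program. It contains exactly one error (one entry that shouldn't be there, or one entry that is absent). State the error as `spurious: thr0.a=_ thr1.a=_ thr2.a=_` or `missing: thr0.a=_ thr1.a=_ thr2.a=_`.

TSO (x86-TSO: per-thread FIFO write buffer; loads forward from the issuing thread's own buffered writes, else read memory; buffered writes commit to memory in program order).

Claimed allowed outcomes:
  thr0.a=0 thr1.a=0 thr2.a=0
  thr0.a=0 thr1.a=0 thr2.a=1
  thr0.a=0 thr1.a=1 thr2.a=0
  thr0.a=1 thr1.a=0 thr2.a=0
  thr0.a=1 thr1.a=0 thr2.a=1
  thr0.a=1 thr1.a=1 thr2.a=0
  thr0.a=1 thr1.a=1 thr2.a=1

outcome vector order: (thr0.a,thr1.a,thr2.a)
under TSO → 0/0/0 0/0/1 0/1/0 0/1/1 1/0/0 1/0/1 1/1/0 1/1/1
TSO∖claimed = {0/1/1}

missing: thr0.a=0 thr1.a=1 thr2.a=1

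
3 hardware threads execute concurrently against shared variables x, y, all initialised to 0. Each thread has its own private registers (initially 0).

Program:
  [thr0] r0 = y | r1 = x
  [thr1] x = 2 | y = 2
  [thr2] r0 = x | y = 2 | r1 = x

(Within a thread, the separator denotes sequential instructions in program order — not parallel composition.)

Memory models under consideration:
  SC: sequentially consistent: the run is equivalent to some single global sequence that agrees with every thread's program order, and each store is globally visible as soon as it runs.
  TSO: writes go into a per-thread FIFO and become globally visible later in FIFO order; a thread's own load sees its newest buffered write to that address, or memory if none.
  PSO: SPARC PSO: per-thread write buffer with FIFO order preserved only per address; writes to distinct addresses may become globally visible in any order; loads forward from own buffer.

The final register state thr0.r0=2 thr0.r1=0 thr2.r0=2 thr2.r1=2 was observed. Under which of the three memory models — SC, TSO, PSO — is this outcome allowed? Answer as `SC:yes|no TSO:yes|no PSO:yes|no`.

outcome vector order: (thr0.r0,thr0.r1,thr2.r0,thr2.r1)
SC: 11 outcomes — {(0,0,0,0), (0,0,0,2), (0,0,2,2), (0,2,0,0), (0,2,0,2), (0,2,2,2), (2,0,0,0), (2,0,0,2), (2,2,0,0), (2,2,0,2), (2,2,2,2)}
TSO: 11 outcomes — {(0,0,0,0), (0,0,0,2), (0,0,2,2), (0,2,0,0), (0,2,0,2), (0,2,2,2), (2,0,0,0), (2,0,0,2), (2,2,0,0), (2,2,0,2), (2,2,2,2)}
PSO: 12 outcomes — {(0,0,0,0), (0,0,0,2), (0,0,2,2), (0,2,0,0), (0,2,0,2), (0,2,2,2), (2,0,0,0), (2,0,0,2), (2,0,2,2), (2,2,0,0), (2,2,0,2), (2,2,2,2)}
target (2,0,2,2) ∈ {PSO}

SC:no TSO:no PSO:yes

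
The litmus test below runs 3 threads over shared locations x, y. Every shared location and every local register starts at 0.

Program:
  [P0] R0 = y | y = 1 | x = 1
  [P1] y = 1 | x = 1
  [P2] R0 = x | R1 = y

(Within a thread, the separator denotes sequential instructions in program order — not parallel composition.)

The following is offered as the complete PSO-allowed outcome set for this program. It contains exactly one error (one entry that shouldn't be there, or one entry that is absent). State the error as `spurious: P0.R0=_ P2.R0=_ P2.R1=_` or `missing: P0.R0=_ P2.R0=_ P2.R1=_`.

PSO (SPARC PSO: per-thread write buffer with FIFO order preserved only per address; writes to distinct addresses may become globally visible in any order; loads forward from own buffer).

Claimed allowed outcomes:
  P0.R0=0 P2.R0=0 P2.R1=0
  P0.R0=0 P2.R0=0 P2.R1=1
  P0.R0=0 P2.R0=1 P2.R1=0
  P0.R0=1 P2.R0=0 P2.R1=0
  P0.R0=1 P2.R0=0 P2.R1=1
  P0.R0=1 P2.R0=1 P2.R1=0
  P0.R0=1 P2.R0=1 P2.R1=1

outcome vector order: (P0.R0,P2.R0,P2.R1)
[PSO] allowed = {000 001 010 011 100 101 110 111}
PSO∖claimed = {011}

missing: P0.R0=0 P2.R0=1 P2.R1=1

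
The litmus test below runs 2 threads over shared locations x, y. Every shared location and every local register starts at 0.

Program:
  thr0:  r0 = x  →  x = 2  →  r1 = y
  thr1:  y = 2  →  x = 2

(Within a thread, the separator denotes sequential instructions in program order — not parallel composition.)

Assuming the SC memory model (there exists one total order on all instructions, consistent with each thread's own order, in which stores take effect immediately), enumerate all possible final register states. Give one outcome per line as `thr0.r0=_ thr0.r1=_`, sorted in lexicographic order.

thr0.r0=0 thr0.r1=0
thr0.r0=0 thr0.r1=2
thr0.r0=2 thr0.r1=2

outcome vector order: (thr0.r0,thr0.r1)
|SC outcomes| = 3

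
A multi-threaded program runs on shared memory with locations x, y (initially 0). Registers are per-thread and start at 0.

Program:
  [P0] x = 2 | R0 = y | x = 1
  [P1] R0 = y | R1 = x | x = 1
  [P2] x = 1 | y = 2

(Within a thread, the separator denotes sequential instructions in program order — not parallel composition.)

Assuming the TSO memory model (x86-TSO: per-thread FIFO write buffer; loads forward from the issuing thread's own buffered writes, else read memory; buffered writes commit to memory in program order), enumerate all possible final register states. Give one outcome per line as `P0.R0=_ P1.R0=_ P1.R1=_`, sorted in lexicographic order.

outcome vector order: (P0.R0,P1.R0,P1.R1)
|TSO outcomes| = 10

P0.R0=0 P1.R0=0 P1.R1=0
P0.R0=0 P1.R0=0 P1.R1=1
P0.R0=0 P1.R0=0 P1.R1=2
P0.R0=0 P1.R0=2 P1.R1=1
P0.R0=0 P1.R0=2 P1.R1=2
P0.R0=2 P1.R0=0 P1.R1=0
P0.R0=2 P1.R0=0 P1.R1=1
P0.R0=2 P1.R0=0 P1.R1=2
P0.R0=2 P1.R0=2 P1.R1=1
P0.R0=2 P1.R0=2 P1.R1=2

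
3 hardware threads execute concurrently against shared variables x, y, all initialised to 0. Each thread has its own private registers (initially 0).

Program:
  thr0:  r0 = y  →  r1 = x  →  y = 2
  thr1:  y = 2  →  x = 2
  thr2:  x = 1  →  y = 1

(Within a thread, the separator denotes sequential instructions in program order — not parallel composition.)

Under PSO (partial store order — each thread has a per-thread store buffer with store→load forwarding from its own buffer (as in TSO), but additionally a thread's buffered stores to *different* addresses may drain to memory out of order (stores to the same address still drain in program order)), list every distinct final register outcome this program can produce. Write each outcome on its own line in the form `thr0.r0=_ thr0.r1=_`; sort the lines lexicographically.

thr0.r0=0 thr0.r1=0
thr0.r0=0 thr0.r1=1
thr0.r0=0 thr0.r1=2
thr0.r0=1 thr0.r1=0
thr0.r0=1 thr0.r1=1
thr0.r0=1 thr0.r1=2
thr0.r0=2 thr0.r1=0
thr0.r0=2 thr0.r1=1
thr0.r0=2 thr0.r1=2

outcome vector order: (thr0.r0,thr0.r1)
|PSO outcomes| = 9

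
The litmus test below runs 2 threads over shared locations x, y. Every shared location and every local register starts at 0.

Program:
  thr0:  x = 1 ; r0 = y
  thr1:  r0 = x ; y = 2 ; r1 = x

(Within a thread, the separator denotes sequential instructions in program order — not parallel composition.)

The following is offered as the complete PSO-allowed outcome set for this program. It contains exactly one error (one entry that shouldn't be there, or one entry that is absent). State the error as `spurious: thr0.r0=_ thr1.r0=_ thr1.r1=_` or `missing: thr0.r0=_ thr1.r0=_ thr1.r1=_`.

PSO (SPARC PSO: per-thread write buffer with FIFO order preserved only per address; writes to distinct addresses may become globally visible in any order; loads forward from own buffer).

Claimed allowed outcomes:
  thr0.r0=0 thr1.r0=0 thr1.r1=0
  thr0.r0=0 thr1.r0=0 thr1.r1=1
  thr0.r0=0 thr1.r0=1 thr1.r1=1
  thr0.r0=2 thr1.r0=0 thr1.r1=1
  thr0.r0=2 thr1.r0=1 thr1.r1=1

outcome vector order: (thr0.r0,thr1.r0,thr1.r1)
PSO: 6 outcomes — {0/0/0 0/0/1 0/1/1 2/0/0 2/0/1 2/1/1}
PSO∖claimed = {2/0/0}

missing: thr0.r0=2 thr1.r0=0 thr1.r1=0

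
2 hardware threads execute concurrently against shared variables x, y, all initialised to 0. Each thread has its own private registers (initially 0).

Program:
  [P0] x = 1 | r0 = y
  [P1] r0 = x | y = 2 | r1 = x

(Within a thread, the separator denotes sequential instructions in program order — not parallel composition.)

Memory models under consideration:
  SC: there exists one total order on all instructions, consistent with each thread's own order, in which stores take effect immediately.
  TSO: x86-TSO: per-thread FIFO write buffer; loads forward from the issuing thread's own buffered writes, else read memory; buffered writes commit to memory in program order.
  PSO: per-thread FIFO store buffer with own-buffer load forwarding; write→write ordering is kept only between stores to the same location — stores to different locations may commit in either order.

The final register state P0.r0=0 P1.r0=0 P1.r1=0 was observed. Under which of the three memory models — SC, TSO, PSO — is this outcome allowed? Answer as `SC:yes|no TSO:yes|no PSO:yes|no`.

outcome vector order: (P0.r0,P1.r0,P1.r1)
under SC → 0/0/1 0/1/1 2/0/0 2/0/1 2/1/1
under TSO → 0/0/0 0/0/1 0/1/1 2/0/0 2/0/1 2/1/1
under PSO → 0/0/0 0/0/1 0/1/1 2/0/0 2/0/1 2/1/1
target 0/0/0 ∈ {TSO,PSO}

SC:no TSO:yes PSO:yes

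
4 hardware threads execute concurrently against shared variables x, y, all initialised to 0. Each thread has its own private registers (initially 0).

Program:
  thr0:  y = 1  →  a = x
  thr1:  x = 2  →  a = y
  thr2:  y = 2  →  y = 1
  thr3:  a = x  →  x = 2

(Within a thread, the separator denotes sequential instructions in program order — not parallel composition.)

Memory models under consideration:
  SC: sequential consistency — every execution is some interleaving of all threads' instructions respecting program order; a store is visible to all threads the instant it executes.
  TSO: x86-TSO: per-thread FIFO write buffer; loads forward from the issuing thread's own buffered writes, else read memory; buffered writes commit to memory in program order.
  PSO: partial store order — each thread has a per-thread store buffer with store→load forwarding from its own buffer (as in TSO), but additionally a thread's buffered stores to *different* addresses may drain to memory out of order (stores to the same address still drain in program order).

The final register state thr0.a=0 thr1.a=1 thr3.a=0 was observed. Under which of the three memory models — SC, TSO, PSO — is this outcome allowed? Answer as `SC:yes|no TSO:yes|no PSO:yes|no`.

SC:yes TSO:yes PSO:yes

outcome vector order: (thr0.a,thr1.a,thr3.a)
[SC] allowed = {<0 1 0>, <0 1 2>, <0 2 0>, <0 2 2>, <2 0 0>, <2 0 2>, <2 1 0>, <2 1 2>, <2 2 0>, <2 2 2>}
[TSO] allowed = {<0 0 0>, <0 0 2>, <0 1 0>, <0 1 2>, <0 2 0>, <0 2 2>, <2 0 0>, <2 0 2>, <2 1 0>, <2 1 2>, <2 2 0>, <2 2 2>}
[PSO] allowed = {<0 0 0>, <0 0 2>, <0 1 0>, <0 1 2>, <0 2 0>, <0 2 2>, <2 0 0>, <2 0 2>, <2 1 0>, <2 1 2>, <2 2 0>, <2 2 2>}
target <0 1 0> ∈ {SC,TSO,PSO}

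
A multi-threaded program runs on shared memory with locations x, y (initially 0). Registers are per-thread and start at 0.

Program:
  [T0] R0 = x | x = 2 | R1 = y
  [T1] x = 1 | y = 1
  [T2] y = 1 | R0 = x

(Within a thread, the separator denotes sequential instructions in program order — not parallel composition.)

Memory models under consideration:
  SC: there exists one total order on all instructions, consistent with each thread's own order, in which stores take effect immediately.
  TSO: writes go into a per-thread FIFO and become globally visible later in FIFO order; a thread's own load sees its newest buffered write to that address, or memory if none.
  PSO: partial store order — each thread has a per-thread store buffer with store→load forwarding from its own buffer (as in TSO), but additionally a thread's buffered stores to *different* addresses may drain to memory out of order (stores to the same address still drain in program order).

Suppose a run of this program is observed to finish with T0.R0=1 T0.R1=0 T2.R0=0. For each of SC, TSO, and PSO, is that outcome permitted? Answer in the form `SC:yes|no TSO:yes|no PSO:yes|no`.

SC:no TSO:yes PSO:yes

outcome vector order: (T0.R0,T0.R1,T2.R0)
SC (9): 001, 002, 010, 011, 012, 102, 110, 111, 112
TSO (12): 000, 001, 002, 010, 011, 012, 100, 101, 102, 110, 111, 112
PSO (12): 000, 001, 002, 010, 011, 012, 100, 101, 102, 110, 111, 112
target 100 ∈ {TSO,PSO}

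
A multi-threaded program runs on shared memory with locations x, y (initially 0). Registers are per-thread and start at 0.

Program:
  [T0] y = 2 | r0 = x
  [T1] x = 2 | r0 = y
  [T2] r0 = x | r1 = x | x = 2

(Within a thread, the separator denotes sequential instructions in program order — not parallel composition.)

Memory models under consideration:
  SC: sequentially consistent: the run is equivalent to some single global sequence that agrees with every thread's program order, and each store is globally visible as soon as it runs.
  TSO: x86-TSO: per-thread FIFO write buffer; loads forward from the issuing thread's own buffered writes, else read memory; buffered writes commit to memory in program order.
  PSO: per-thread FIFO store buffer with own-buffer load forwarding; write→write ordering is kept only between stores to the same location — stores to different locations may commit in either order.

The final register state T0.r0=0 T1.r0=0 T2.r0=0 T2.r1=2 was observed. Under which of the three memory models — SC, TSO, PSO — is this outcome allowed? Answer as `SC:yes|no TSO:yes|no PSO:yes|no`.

outcome vector order: (T0.r0,T1.r0,T2.r0,T2.r1)
[SC] allowed = {(0,2,0,0) (0,2,0,2) (0,2,2,2) (2,0,0,0) (2,0,0,2) (2,0,2,2) (2,2,0,0) (2,2,0,2) (2,2,2,2)}
[TSO] allowed = {(0,0,0,0) (0,0,0,2) (0,0,2,2) (0,2,0,0) (0,2,0,2) (0,2,2,2) (2,0,0,0) (2,0,0,2) (2,0,2,2) (2,2,0,0) (2,2,0,2) (2,2,2,2)}
[PSO] allowed = {(0,0,0,0) (0,0,0,2) (0,0,2,2) (0,2,0,0) (0,2,0,2) (0,2,2,2) (2,0,0,0) (2,0,0,2) (2,0,2,2) (2,2,0,0) (2,2,0,2) (2,2,2,2)}
target (0,0,0,2) ∈ {TSO,PSO}

SC:no TSO:yes PSO:yes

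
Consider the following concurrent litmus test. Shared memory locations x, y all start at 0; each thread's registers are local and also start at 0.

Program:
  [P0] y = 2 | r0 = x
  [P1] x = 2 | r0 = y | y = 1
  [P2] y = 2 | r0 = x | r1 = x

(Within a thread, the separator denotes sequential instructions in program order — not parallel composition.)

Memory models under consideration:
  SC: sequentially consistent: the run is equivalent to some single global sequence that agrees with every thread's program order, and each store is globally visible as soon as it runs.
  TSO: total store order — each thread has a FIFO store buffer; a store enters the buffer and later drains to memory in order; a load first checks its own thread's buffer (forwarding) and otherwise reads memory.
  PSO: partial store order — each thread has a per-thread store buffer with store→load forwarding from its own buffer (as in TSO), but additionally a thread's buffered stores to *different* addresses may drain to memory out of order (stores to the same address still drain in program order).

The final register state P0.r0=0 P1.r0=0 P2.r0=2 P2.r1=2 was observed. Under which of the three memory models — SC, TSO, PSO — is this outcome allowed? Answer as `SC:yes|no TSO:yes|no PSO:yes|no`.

outcome vector order: (P0.r0,P1.r0,P2.r0,P2.r1)
[SC] allowed = {0/2/0/0 0/2/0/2 0/2/2/2 2/0/2/2 2/2/0/0 2/2/0/2 2/2/2/2}
[TSO] allowed = {0/0/0/0 0/0/0/2 0/0/2/2 0/2/0/0 0/2/0/2 0/2/2/2 2/0/0/0 2/0/0/2 2/0/2/2 2/2/0/0 2/2/0/2 2/2/2/2}
[PSO] allowed = {0/0/0/0 0/0/0/2 0/0/2/2 0/2/0/0 0/2/0/2 0/2/2/2 2/0/0/0 2/0/0/2 2/0/2/2 2/2/0/0 2/2/0/2 2/2/2/2}
target 0/0/2/2 ∈ {TSO,PSO}

SC:no TSO:yes PSO:yes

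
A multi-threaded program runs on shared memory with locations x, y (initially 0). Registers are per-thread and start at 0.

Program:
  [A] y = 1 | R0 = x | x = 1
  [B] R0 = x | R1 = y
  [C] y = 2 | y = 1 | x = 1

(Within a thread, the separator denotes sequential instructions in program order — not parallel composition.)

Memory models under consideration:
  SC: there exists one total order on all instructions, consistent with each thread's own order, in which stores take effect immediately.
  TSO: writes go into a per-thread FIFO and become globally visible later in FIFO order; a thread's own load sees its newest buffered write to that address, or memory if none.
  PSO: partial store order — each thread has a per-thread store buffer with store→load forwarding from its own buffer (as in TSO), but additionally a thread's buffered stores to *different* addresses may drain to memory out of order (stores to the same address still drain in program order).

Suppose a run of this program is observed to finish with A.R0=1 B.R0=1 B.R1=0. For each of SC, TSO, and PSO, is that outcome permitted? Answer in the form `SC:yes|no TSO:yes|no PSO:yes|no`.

outcome vector order: (A.R0,B.R0,B.R1)
[SC] allowed = {000, 001, 002, 011, 012, 100, 101, 102, 111}
[TSO] allowed = {000, 001, 002, 011, 012, 100, 101, 102, 111}
[PSO] allowed = {000, 001, 002, 010, 011, 012, 100, 101, 102, 110, 111, 112}
target 110 ∈ {PSO}

SC:no TSO:no PSO:yes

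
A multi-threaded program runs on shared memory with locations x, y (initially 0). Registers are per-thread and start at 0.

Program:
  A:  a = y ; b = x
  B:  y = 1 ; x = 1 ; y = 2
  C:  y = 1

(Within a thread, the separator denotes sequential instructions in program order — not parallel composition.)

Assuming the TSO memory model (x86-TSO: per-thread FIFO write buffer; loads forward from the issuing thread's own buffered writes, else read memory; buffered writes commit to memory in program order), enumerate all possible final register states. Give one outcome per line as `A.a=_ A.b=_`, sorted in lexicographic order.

outcome vector order: (A.a,A.b)
|TSO outcomes| = 5

A.a=0 A.b=0
A.a=0 A.b=1
A.a=1 A.b=0
A.a=1 A.b=1
A.a=2 A.b=1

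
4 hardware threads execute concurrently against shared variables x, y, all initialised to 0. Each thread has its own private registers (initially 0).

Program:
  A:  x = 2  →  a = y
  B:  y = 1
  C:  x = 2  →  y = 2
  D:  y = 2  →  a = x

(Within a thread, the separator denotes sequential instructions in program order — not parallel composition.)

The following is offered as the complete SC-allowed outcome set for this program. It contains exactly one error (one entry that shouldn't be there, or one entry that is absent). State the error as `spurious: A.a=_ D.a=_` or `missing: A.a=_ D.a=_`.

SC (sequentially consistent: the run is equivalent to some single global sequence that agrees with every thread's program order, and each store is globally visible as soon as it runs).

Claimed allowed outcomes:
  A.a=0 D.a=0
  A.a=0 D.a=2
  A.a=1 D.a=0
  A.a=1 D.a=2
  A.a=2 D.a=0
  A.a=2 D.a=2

outcome vector order: (A.a,D.a)
SC: 5 outcomes — {(0,2); (1,0); (1,2); (2,0); (2,2)}
claimed∖SC = {(0,0)}

spurious: A.a=0 D.a=0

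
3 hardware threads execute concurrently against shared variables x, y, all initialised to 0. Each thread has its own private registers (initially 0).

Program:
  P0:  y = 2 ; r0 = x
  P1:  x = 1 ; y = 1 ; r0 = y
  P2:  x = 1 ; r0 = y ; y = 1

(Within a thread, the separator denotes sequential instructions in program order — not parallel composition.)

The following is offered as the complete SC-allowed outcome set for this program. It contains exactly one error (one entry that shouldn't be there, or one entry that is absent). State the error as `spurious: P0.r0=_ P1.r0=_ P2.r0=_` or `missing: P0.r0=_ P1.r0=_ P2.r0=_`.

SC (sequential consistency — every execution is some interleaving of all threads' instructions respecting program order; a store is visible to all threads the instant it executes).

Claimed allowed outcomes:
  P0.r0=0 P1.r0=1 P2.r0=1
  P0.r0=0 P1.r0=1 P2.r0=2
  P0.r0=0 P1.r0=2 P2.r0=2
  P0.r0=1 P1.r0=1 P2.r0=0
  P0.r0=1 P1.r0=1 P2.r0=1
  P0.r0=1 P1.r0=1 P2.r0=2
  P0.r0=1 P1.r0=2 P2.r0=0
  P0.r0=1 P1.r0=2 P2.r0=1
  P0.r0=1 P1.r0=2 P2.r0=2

outcome vector order: (P0.r0,P1.r0,P2.r0)
SC (8): (0,1,1); (0,1,2); (1,1,0); (1,1,1); (1,1,2); (1,2,0); (1,2,1); (1,2,2)
claimed∖SC = {(0,2,2)}

spurious: P0.r0=0 P1.r0=2 P2.r0=2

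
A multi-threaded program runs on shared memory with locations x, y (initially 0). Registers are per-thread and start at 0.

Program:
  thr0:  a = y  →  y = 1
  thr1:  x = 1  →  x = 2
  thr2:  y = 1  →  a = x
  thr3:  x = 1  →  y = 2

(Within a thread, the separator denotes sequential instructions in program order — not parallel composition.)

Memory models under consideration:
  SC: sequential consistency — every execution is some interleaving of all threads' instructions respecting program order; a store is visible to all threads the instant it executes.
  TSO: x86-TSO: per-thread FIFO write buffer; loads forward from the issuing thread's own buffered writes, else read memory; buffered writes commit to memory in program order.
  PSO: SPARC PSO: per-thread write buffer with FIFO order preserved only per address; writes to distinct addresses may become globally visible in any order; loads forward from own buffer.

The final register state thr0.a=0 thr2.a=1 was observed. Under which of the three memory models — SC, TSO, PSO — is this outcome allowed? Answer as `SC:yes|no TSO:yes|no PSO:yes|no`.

SC:yes TSO:yes PSO:yes

outcome vector order: (thr0.a,thr2.a)
[SC] allowed = {00; 01; 02; 10; 11; 12; 20; 21; 22}
[TSO] allowed = {00; 01; 02; 10; 11; 12; 20; 21; 22}
[PSO] allowed = {00; 01; 02; 10; 11; 12; 20; 21; 22}
target 01 ∈ {SC,TSO,PSO}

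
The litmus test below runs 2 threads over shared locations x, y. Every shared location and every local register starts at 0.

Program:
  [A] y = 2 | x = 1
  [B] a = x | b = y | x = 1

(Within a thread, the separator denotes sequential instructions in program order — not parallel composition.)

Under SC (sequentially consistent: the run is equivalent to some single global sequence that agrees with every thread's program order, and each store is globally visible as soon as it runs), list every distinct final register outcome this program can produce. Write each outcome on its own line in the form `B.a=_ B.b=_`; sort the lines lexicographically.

B.a=0 B.b=0
B.a=0 B.b=2
B.a=1 B.b=2

outcome vector order: (B.a,B.b)
|SC outcomes| = 3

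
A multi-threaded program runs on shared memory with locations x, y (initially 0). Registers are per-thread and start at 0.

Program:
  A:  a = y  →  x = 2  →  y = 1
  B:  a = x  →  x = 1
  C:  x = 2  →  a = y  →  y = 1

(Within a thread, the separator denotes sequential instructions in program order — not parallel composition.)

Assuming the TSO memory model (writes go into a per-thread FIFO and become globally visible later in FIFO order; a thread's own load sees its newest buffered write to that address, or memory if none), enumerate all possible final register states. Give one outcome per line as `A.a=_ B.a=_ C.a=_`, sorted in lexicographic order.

A.a=0 B.a=0 C.a=0
A.a=0 B.a=0 C.a=1
A.a=0 B.a=2 C.a=0
A.a=0 B.a=2 C.a=1
A.a=1 B.a=0 C.a=0
A.a=1 B.a=2 C.a=0

outcome vector order: (A.a,B.a,C.a)
|TSO outcomes| = 6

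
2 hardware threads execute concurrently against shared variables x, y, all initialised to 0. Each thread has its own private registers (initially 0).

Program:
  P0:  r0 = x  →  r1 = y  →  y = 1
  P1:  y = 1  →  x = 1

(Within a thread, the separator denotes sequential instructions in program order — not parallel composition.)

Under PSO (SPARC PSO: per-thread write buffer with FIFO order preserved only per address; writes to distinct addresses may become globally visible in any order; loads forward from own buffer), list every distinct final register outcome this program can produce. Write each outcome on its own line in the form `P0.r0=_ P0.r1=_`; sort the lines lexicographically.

P0.r0=0 P0.r1=0
P0.r0=0 P0.r1=1
P0.r0=1 P0.r1=0
P0.r0=1 P0.r1=1

outcome vector order: (P0.r0,P0.r1)
|PSO outcomes| = 4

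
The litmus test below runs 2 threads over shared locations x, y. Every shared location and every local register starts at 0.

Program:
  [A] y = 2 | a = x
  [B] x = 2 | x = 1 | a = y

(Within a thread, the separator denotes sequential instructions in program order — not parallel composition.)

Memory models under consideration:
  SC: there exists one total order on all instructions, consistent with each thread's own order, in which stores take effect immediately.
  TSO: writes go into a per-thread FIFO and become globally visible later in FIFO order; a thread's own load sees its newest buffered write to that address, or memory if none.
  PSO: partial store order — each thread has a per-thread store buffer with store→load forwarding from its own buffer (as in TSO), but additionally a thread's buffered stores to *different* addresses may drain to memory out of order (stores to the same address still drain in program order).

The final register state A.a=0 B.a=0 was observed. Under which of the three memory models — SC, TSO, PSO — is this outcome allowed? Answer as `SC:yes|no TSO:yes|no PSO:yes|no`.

outcome vector order: (A.a,B.a)
under SC → <0 2> <1 0> <1 2> <2 2>
under TSO → <0 0> <0 2> <1 0> <1 2> <2 0> <2 2>
under PSO → <0 0> <0 2> <1 0> <1 2> <2 0> <2 2>
target <0 0> ∈ {TSO,PSO}

SC:no TSO:yes PSO:yes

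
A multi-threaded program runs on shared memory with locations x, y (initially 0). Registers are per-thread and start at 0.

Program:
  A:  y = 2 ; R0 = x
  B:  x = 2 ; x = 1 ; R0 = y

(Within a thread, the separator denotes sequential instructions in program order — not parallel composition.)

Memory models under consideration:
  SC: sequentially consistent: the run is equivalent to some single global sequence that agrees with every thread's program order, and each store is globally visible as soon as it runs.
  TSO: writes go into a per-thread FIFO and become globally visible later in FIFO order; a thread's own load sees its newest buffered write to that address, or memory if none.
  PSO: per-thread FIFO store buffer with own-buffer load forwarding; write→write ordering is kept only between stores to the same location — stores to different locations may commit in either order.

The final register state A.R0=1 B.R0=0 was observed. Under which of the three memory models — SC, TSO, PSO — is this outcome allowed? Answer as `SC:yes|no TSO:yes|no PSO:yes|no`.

SC:yes TSO:yes PSO:yes

outcome vector order: (A.R0,B.R0)
[SC] allowed = {(0,2); (1,0); (1,2); (2,2)}
[TSO] allowed = {(0,0); (0,2); (1,0); (1,2); (2,0); (2,2)}
[PSO] allowed = {(0,0); (0,2); (1,0); (1,2); (2,0); (2,2)}
target (1,0) ∈ {SC,TSO,PSO}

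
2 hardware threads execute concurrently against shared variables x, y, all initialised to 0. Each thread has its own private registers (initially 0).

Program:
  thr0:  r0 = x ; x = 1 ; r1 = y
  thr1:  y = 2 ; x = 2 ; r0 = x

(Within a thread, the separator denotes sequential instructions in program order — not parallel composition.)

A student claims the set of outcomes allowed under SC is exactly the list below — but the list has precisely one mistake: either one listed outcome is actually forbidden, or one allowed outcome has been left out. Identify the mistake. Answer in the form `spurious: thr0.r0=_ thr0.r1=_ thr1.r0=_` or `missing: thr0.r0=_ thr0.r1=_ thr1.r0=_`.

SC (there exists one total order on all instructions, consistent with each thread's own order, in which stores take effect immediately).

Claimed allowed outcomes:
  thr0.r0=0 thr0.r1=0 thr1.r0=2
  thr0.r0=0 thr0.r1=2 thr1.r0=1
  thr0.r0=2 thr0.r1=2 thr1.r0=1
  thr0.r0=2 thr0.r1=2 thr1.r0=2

missing: thr0.r0=0 thr0.r1=2 thr1.r0=2

outcome vector order: (thr0.r0,thr0.r1,thr1.r0)
SC: 5 outcomes — {<0 0 2>, <0 2 1>, <0 2 2>, <2 2 1>, <2 2 2>}
SC∖claimed = {<0 2 2>}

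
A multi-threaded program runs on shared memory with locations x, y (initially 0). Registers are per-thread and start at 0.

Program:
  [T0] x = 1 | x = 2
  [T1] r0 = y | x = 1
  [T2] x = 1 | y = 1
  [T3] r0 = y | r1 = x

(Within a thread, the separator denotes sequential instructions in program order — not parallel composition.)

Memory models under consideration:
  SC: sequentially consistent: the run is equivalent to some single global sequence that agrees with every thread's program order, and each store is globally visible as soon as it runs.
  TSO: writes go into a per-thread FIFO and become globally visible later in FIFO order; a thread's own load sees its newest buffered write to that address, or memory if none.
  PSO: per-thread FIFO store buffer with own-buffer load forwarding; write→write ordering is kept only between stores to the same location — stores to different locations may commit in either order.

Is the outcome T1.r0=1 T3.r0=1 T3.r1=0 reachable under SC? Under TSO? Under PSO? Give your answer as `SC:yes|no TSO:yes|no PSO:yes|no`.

outcome vector order: (T1.r0,T3.r0,T3.r1)
SC (10): (0,0,0) (0,0,1) (0,0,2) (0,1,1) (0,1,2) (1,0,0) (1,0,1) (1,0,2) (1,1,1) (1,1,2)
TSO (10): (0,0,0) (0,0,1) (0,0,2) (0,1,1) (0,1,2) (1,0,0) (1,0,1) (1,0,2) (1,1,1) (1,1,2)
PSO (12): (0,0,0) (0,0,1) (0,0,2) (0,1,0) (0,1,1) (0,1,2) (1,0,0) (1,0,1) (1,0,2) (1,1,0) (1,1,1) (1,1,2)
target (1,1,0) ∈ {PSO}

SC:no TSO:no PSO:yes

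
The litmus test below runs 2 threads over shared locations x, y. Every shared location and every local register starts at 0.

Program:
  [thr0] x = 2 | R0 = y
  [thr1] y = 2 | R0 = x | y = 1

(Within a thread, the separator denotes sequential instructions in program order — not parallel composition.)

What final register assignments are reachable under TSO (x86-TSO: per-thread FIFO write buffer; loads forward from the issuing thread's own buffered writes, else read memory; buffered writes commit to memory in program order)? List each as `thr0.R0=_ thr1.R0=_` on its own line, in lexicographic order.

thr0.R0=0 thr1.R0=0
thr0.R0=0 thr1.R0=2
thr0.R0=1 thr1.R0=0
thr0.R0=1 thr1.R0=2
thr0.R0=2 thr1.R0=0
thr0.R0=2 thr1.R0=2

outcome vector order: (thr0.R0,thr1.R0)
|TSO outcomes| = 6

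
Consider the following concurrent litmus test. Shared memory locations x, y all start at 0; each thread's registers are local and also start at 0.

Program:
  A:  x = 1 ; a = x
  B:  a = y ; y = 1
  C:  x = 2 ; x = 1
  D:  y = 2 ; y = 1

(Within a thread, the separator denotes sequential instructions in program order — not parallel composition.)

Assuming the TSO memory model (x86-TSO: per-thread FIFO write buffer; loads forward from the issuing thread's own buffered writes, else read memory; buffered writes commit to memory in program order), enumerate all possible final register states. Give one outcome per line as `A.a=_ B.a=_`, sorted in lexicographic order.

outcome vector order: (A.a,B.a)
|TSO outcomes| = 6

A.a=1 B.a=0
A.a=1 B.a=1
A.a=1 B.a=2
A.a=2 B.a=0
A.a=2 B.a=1
A.a=2 B.a=2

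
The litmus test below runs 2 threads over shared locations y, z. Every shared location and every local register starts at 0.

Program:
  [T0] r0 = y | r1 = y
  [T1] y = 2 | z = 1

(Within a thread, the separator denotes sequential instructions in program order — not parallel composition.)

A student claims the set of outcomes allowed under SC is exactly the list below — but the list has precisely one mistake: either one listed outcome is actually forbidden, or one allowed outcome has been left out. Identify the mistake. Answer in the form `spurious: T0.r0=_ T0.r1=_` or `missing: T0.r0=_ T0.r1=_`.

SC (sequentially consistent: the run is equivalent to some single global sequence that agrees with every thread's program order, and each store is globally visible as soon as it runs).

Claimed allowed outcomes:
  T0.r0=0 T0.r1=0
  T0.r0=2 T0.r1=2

missing: T0.r0=0 T0.r1=2

outcome vector order: (T0.r0,T0.r1)
[SC] allowed = {(0,0); (0,2); (2,2)}
SC∖claimed = {(0,2)}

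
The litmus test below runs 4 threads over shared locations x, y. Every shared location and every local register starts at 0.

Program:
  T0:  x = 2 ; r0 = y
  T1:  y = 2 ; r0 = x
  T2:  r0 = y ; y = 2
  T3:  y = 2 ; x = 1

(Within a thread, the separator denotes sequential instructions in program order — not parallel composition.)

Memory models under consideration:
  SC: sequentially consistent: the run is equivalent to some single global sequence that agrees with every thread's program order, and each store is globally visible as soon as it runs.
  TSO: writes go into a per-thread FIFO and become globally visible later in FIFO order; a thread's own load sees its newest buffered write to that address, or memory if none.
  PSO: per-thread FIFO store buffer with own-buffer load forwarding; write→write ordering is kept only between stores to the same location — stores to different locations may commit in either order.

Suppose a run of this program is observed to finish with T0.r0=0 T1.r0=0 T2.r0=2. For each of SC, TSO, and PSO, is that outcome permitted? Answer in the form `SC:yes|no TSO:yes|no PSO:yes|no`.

outcome vector order: (T0.r0,T1.r0,T2.r0)
SC (10): 010; 012; 020; 022; 200; 202; 210; 212; 220; 222
TSO (12): 000; 002; 010; 012; 020; 022; 200; 202; 210; 212; 220; 222
PSO (12): 000; 002; 010; 012; 020; 022; 200; 202; 210; 212; 220; 222
target 002 ∈ {TSO,PSO}

SC:no TSO:yes PSO:yes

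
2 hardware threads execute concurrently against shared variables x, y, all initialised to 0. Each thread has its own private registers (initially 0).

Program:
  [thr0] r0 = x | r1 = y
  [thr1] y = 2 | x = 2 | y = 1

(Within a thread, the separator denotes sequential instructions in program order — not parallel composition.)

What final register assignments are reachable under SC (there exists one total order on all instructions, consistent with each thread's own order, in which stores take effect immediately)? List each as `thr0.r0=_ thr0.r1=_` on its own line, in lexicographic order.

thr0.r0=0 thr0.r1=0
thr0.r0=0 thr0.r1=1
thr0.r0=0 thr0.r1=2
thr0.r0=2 thr0.r1=1
thr0.r0=2 thr0.r1=2

outcome vector order: (thr0.r0,thr0.r1)
|SC outcomes| = 5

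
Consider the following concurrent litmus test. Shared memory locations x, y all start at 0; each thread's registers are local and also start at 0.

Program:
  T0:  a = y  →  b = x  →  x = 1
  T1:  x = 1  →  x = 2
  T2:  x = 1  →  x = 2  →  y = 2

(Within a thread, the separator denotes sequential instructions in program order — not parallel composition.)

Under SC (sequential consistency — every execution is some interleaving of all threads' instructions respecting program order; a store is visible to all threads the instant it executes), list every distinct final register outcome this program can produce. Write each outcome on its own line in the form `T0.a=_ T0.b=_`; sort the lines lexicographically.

outcome vector order: (T0.a,T0.b)
|SC outcomes| = 5

T0.a=0 T0.b=0
T0.a=0 T0.b=1
T0.a=0 T0.b=2
T0.a=2 T0.b=1
T0.a=2 T0.b=2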